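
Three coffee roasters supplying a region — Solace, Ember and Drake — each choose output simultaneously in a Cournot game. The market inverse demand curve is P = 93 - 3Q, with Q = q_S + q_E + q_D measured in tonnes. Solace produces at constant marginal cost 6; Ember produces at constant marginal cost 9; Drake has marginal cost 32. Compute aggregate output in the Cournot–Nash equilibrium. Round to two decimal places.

Solace's profit: π_S = (93 - 3Q)q_S - (6q_S). Setting ∂π_S/∂q_S = 0: 87 - 6q_S - 3(q_E + q_D) = 0.
Ember's first-order condition: 84 - 6q_E - 3(q_S + q_D) = 0.
Drake's first-order condition: 61 - 6q_D - 3(q_S + q_E) = 0.
Adding the 3 first-order conditions: 232 − 12Q = 0, so Q = 58/3.
Back-substituting: q_S = (87 − 58)/3 = 29/3, q_E = (84 − 58)/3 = 26/3, q_D = (61 − 58)/3 = 1.
Total output Q = 29/3 + 26/3 + 1 = 58/3.

19.33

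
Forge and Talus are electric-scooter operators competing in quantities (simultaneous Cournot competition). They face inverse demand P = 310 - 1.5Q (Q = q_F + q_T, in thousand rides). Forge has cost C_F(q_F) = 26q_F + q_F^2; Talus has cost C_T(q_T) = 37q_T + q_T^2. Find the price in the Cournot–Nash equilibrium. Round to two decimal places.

181.46

Forge's profit: π_F = (310 - 1.5Q)q_F - (26q_F + q_F²). Setting ∂π_F/∂q_F = 0: 284 - 5q_F - (3/2)(q_T) = 0.
Talus's profit: π_T = (310 - 1.5Q)q_T - (37q_T + q_T²). Setting ∂π_T/∂q_T = 0: 273 - 5q_T - (3/2)(q_F) = 0.
Best responses: q_F = (284 - (3/2)q_T)/5, q_T = (273 - (3/2)q_F)/5.
Substituting one into the other gives q_F = 44.4176 and q_T = 41.2747.
Total output Q = 1114/13, so price P = 310 - (3/2)·(1114/13) = 181.4615.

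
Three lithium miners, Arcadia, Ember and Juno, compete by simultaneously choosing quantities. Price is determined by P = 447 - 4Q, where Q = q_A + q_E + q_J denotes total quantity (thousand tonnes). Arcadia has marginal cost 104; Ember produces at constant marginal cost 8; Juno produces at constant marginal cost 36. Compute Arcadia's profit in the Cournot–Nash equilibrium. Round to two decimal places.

500.64

Arcadia's profit: π_A = (447 - 4Q)q_A - (104q_A). Setting ∂π_A/∂q_A = 0: 343 - 8q_A - 4(q_E + q_J) = 0.
Ember's profit: π_E = (447 - 4Q)q_E - (8q_E). Setting ∂π_E/∂q_E = 0: 439 - 8q_E - 4(q_A + q_J) = 0.
Juno's first-order condition: 411 - 8q_J - 4(q_A + q_E) = 0.
Summing all 3 equations gives 1193 − 16Q = 0, hence Q = 1193/16.
Back-substituting: q_A = (343 − 1193/4)/4 = 179/16, q_E = (439 − 1193/4)/4 = 563/16, q_J = (411 − 1193/4)/4 = 451/16.
Price P = 447 - 4·(1193/16) = 595/4.
Arcadia's profit: (595/4 - 104)·(179/16) = 500.6406.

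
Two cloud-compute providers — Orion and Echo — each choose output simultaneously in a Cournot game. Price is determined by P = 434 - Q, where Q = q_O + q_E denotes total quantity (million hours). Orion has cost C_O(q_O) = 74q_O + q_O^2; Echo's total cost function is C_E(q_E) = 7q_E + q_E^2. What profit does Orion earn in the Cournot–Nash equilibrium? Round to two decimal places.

Orion's profit: π_O = (434 - Q)q_O - (74q_O + q_O²). Setting ∂π_O/∂q_O = 0: 360 - 4q_O - (q_E) = 0.
Echo's profit: π_E = (434 - Q)q_E - (7q_E + q_E²). Setting ∂π_E/∂q_E = 0: 427 - 4q_E - (q_O) = 0.
Rearranging gives the reaction functions q_O = (360 - q_E)/4 and q_E = (427 - q_O)/4.
Solving the pair: q_O = 1013/15, q_E = 1348/15.
Price P = 434 - 787/5 = 1383/5.
Orion's profit: (1383/5)·(1013/15) - 74·(1013/15) - (1013/15)² = 9121.5022.

9121.50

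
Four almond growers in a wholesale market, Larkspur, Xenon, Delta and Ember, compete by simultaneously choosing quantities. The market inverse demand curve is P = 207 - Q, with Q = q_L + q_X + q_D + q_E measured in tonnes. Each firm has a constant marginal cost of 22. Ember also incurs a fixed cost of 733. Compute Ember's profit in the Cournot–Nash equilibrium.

636

A representative firm's profit is π_i = q_i(207 - Q) - 22q_i.
Setting ∂π_i/∂q_i = 0 with rivals' quantities fixed: 185 - 2q_i - Σ_{j≠i} q_j = 0.
With identical firms every q_j equals q_i, so Σ_{j≠i} q_j = 3q_i and 185 = 5q_i, giving q_i = 37.
Price P = 207 - 148 = 59.
Ember's profit: (59 - 22)·37 - 733 = 636.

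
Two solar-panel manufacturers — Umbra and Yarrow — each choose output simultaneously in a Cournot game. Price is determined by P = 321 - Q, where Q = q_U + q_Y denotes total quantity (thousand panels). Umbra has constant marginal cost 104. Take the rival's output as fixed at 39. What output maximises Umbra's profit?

89

With the rival's output fixed at 39, Umbra's profit is π_U = (321 - 39 - q_U)q_U - (104q_U) = (282 - q_U)q_U - (104q_U).
∂π_U/∂q_U = 178 - 2q_U = 0, so q_U = 89.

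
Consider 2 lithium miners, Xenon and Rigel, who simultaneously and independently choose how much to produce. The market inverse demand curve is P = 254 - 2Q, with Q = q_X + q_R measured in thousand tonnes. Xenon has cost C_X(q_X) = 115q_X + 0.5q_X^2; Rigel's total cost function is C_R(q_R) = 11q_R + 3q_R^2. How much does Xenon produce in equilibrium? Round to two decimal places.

Xenon's profit: π_X = (254 - 2Q)q_X - (115q_X + (1/2)q_X²). Setting ∂π_X/∂q_X = 0: 139 - 5q_X - 2(q_R) = 0.
Rigel's first-order condition: 243 - 10q_R - 2(q_X) = 0.
Rearranging gives the reaction functions q_X = (139 - 2q_R)/5 and q_R = (243 - 2q_X)/10.
Solving the pair: q_X = 452/23, q_R = 937/46.

19.65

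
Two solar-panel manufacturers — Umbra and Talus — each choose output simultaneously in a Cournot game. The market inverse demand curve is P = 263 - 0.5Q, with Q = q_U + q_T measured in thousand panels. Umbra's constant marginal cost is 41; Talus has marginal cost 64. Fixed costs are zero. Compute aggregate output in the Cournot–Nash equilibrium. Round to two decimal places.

280.67

Umbra's profit: π_U = (263 - 0.5Q)q_U - (41q_U). Setting ∂π_U/∂q_U = 0: 222 - q_U - (1/2)(q_T) = 0.
Talus's profit: π_T = (263 - 0.5Q)q_T - (64q_T). Setting ∂π_T/∂q_T = 0: 199 - q_T - (1/2)(q_U) = 0.
Best responses: q_U = (222 - (1/2)q_T), q_T = (199 - (1/2)q_U).
Solving the pair: q_U = 490/3, q_T = 352/3.
Total output Q = 490/3 + 352/3 = 842/3.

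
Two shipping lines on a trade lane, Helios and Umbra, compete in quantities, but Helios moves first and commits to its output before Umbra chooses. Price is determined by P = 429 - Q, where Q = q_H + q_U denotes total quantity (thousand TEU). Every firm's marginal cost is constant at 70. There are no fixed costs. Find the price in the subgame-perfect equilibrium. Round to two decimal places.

159.75

Solve by backward induction. Given q_H, the follower Umbra maximises π_U = (429 - q_H - q_U)q_U - 70q_U.
Follower FOC: 359 - q_H - 2q_U = 0, so q_U(q_H) = (359 - q_H)/2.
The leader anticipates this reaction. Substituting into P = 429 - Q gives P = 499/2 - (1/2)q_H, so π_H = (499/2 - (1/2)q_H)q_H - 70q_H.
The leader's first-order condition 359/2 - q_H = 0 yields q_H = 359/2.
Then q_U = (359 - 359/2)/2 = 359/4.
Total output Q = 1077/4, so price P = 429 - 1077/4 = 639/4.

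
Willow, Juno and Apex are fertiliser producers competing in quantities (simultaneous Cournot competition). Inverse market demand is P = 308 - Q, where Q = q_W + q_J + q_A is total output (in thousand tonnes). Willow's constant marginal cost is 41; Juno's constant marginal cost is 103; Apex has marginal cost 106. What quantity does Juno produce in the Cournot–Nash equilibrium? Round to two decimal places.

Willow's profit: π_W = (308 - Q)q_W - (41q_W). Setting ∂π_W/∂q_W = 0: 267 - 2q_W - (q_J + q_A) = 0.
Juno's profit: π_J = (308 - Q)q_J - (103q_J). Setting ∂π_J/∂q_J = 0: 205 - 2q_J - (q_W + q_A) = 0.
Apex's profit: π_A = (308 - Q)q_A - (106q_A). Setting ∂π_A/∂q_A = 0: 202 - 2q_A - (q_W + q_J) = 0.
Summing all 3 equations gives 674 − 4Q = 0, hence Q = 337/2.
Back-substituting: q_W = (267 − 337/2) = 197/2, q_J = (205 − 337/2) = 73/2, q_A = (202 − 337/2) = 67/2.

36.50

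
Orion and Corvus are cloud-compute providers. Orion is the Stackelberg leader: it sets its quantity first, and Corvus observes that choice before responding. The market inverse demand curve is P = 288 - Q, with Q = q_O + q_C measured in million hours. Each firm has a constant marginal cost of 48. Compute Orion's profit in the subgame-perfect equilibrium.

7200

Solve by backward induction. Given q_O, the follower Corvus maximises π_C = (288 - q_O - q_C)q_C - 48q_C.
Follower FOC: 240 - q_O - 2q_C = 0, so q_C(q_O) = (240 - q_O)/2.
The leader anticipates this reaction. Substituting into P = 288 - Q gives P = 168 - (1/2)q_O, so π_O = (168 - (1/2)q_O)q_O - 48q_O.
Leader FOC: 120 - q_O = 0, so q_O = 120.
Then q_C = (240 - 120)/2 = 60.
Price P = 288 - 180 = 108.
Orion's profit: (108 - 48)·120 = 7200.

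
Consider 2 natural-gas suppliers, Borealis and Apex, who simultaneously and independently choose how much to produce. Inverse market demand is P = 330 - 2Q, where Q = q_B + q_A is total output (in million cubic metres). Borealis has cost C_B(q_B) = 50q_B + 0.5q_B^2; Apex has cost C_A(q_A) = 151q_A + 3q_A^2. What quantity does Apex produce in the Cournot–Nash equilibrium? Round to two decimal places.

7.28

Borealis's profit: π_B = (330 - 2Q)q_B - (50q_B + (1/2)q_B²). Setting ∂π_B/∂q_B = 0: 280 - 5q_B - 2(q_A) = 0.
Apex's first-order condition: 179 - 10q_A - 2(q_B) = 0.
Rearranging gives the reaction functions q_B = (280 - 2q_A)/5 and q_A = (179 - 2q_B)/10.
Substituting one into the other gives q_B = 1221/23 and q_A = 335/46.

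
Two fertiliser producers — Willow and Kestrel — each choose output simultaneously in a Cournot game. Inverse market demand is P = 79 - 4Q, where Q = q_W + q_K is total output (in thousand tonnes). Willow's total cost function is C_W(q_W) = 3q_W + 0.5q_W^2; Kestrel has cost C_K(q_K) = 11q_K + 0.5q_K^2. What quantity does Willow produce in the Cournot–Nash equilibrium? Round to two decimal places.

6.34

Willow's profit: π_W = (79 - 4Q)q_W - (3q_W + (1/2)q_W²). Setting ∂π_W/∂q_W = 0: 76 - 9q_W - 4(q_K) = 0.
Kestrel's profit: π_K = (79 - 4Q)q_K - (11q_K + (1/2)q_K²). Setting ∂π_K/∂q_K = 0: 68 - 9q_K - 4(q_W) = 0.
Rearranging gives the reaction functions q_W = (76 - 4q_K)/9 and q_K = (68 - 4q_W)/9.
Solving the pair: q_W = 412/65, q_K = 308/65.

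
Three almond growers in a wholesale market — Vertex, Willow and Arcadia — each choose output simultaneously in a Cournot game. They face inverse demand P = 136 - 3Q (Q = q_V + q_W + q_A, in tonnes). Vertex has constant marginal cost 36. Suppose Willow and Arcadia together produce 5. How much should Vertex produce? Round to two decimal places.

With rivals' combined output fixed at 5, Vertex's profit is π_V = (136 - 3·5 - 3q_V)q_V - (36q_V) = (121 - 3q_V)q_V - (36q_V).
∂π_V/∂q_V = 85 - 6q_V = 0, so q_V = 85/6.

14.17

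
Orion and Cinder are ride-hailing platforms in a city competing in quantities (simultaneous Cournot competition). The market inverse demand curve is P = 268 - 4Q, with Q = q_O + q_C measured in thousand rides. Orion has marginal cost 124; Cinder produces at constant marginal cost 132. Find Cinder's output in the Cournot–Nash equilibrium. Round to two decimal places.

Orion's profit: π_O = (268 - 4Q)q_O - (124q_O). Setting ∂π_O/∂q_O = 0: 144 - 8q_O - 4(q_C) = 0.
Cinder's first-order condition: 136 - 8q_C - 4(q_O) = 0.
So q_O = (144 - 4q_C)/8 and q_C = (136 - 4q_O)/8.
Substituting one into the other gives q_O = 38/3 and q_C = 32/3.

10.67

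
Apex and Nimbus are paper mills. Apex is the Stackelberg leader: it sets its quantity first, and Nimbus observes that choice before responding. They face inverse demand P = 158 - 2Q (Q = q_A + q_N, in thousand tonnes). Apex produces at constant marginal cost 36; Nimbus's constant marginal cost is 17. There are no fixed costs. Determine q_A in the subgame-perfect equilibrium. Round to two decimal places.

25.75

The follower Nimbus best-responds to any q_A: π_N = (158 - 2Q)q_N - 17q_N.
∂π_N/∂q_N = 141 - 2q_A - 4q_N = 0 gives the reaction function q_N = (141 - 2q_A)/4.
Apex substitutes q_N(q_A) into its own profit: π_A = q_A(158 - 2q_A - (141 - 2q_A)/2) - 36q_A = (175/2 - q_A)q_A - 36q_A.
The leader's first-order condition 103/2 - 2q_A = 0 yields q_A = 103/4.
Then q_N = (141 - 2·(103/4))/4 = 179/8.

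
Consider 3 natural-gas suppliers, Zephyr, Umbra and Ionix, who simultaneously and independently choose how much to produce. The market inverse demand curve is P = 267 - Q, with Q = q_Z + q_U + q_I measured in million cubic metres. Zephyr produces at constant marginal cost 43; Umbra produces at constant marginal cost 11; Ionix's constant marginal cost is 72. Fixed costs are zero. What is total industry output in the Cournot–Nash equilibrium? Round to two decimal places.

Zephyr's profit: π_Z = (267 - Q)q_Z - (43q_Z). Setting ∂π_Z/∂q_Z = 0: 224 - 2q_Z - (q_U + q_I) = 0.
Umbra's first-order condition: 256 - 2q_U - (q_Z + q_I) = 0.
Ionix's first-order condition: 195 - 2q_I - (q_Z + q_U) = 0.
Adding the 3 first-order conditions: 675 − 4Q = 0, so Q = 675/4.
Back-substituting: q_Z = (224 − 675/4) = 221/4, q_U = (256 − 675/4) = 349/4, q_I = (195 − 675/4) = 105/4.
Total output Q = 221/4 + 349/4 + 105/4 = 675/4.

168.75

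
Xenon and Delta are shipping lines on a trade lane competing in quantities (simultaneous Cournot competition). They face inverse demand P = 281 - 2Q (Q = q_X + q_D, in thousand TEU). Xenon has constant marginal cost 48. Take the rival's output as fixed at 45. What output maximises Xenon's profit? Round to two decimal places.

35.75

With the rival's output fixed at 45, Xenon's profit is π_X = (281 - 2·45 - 2q_X)q_X - (48q_X) = (191 - 2q_X)q_X - (48q_X).
∂π_X/∂q_X = 143 - 4q_X = 0, so q_X = 143/4.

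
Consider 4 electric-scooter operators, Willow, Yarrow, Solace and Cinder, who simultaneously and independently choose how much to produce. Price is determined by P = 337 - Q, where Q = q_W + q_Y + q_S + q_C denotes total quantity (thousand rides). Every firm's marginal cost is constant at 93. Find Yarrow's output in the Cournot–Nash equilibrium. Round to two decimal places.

48.80

A representative firm's profit is π_i = q_i(337 - Q) - 93q_i.
First-order condition (treating rivals' output as given): 244 - 2q_i - Σ_{j≠i} q_j = 0.
With identical firms every q_j equals q_i, so Σ_{j≠i} q_j = 3q_i and 244 = 5q_i, giving q_i = 244/5.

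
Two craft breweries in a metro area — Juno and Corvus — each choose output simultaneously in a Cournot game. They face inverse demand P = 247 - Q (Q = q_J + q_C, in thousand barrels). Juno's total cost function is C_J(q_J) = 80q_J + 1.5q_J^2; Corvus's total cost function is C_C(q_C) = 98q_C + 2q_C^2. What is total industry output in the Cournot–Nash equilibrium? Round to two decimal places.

49.34

Juno's profit: π_J = (247 - Q)q_J - (80q_J + (3/2)q_J²). Setting ∂π_J/∂q_J = 0: 167 - 5q_J - (q_C) = 0.
Corvus's first-order condition: 149 - 6q_C - (q_J) = 0.
Rearranging gives the reaction functions q_J = (167 - q_C)/5 and q_C = (149 - q_J)/6.
Solving the pair: q_J = 853/29, q_C = 578/29.
Total output Q = 853/29 + 578/29 = 1431/29.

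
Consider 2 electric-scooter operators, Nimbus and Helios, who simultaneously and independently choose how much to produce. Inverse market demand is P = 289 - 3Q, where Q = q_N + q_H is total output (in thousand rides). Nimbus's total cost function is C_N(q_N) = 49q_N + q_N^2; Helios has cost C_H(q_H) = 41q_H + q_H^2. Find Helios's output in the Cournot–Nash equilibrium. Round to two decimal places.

22.98

Nimbus's profit: π_N = (289 - 3Q)q_N - (49q_N + q_N²). Setting ∂π_N/∂q_N = 0: 240 - 8q_N - 3(q_H) = 0.
Helios's first-order condition: 248 - 8q_H - 3(q_N) = 0.
Rearranging gives the reaction functions q_N = (240 - 3q_H)/8 and q_H = (248 - 3q_N)/8.
Substituting one into the other gives q_N = 1176/55 and q_H = 1264/55.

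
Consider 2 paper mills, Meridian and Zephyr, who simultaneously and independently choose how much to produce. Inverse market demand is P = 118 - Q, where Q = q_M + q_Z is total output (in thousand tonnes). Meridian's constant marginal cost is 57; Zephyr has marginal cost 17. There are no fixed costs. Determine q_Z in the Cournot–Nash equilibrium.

47

Meridian's profit: π_M = (118 - Q)q_M - (57q_M). Setting ∂π_M/∂q_M = 0: 61 - 2q_M - (q_Z) = 0.
Zephyr's first-order condition: 101 - 2q_Z - (q_M) = 0.
Rearranging gives the reaction functions q_M = (61 - q_Z)/2 and q_Z = (101 - q_M)/2.
Substituting one into the other gives q_M = 7 and q_Z = 47.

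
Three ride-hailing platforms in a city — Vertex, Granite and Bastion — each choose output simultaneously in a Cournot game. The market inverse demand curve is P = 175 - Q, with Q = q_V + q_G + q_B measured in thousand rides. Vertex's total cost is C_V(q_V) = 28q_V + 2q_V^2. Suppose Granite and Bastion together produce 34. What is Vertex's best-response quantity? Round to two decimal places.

With rivals' combined output fixed at 34, Vertex's profit is π_V = (175 - 34 - q_V)q_V - (28q_V + 2q_V²) = (141 - q_V)q_V - (28q_V + 2q_V²).
∂π_V/∂q_V = 113 - 6q_V = 0, so q_V = 113/6.

18.83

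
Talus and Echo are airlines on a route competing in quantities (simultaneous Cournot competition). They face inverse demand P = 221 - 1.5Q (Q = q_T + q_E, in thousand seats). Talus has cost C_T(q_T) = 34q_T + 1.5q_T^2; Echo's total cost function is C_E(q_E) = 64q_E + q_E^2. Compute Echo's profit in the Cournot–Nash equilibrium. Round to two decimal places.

Talus's profit: π_T = (221 - 1.5Q)q_T - (34q_T + (3/2)q_T²). Setting ∂π_T/∂q_T = 0: 187 - 6q_T - (3/2)(q_E) = 0.
Echo's first-order condition: 157 - 5q_E - (3/2)(q_T) = 0.
Rearranging gives the reaction functions q_T = (187 - (3/2)q_E)/6 and q_E = (157 - (3/2)q_T)/5.
Solving the pair: q_T = 25.2072, q_E = 882/37.
Price P = 221 - (3/2)·49.0450 = 147.4324.
Echo's profit: 147.4324·(882/37) - 64·(882/37) - (882/37)² = 1420.6063.

1420.61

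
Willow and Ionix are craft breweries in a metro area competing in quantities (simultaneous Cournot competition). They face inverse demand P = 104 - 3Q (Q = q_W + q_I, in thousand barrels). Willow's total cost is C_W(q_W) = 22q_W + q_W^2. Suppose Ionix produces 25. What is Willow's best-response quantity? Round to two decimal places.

0.88

With the rival's output fixed at 25, Willow's profit is π_W = (104 - 3·25 - 3q_W)q_W - (22q_W + q_W²) = (29 - 3q_W)q_W - (22q_W + q_W²).
∂π_W/∂q_W = 7 - 8q_W = 0, so q_W = 7/8.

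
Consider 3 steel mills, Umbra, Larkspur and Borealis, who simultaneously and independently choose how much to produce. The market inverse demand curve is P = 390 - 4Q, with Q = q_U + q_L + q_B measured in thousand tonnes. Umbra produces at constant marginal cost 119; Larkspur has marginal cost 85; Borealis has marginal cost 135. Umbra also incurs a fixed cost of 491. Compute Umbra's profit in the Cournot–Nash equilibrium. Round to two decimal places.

Umbra's profit: π_U = (390 - 4Q)q_U - (119q_U). Setting ∂π_U/∂q_U = 0: 271 - 8q_U - 4(q_L + q_B) = 0.
Larkspur's profit: π_L = (390 - 4Q)q_L - (85q_L). Setting ∂π_L/∂q_L = 0: 305 - 8q_L - 4(q_U + q_B) = 0.
Borealis's first-order condition: 255 - 8q_B - 4(q_U + q_L) = 0.
Summing all 3 equations gives 831 − 16Q = 0, hence Q = 831/16.
Back-substituting: q_U = (271 − 831/4)/4 = 253/16, q_L = (305 − 831/4)/4 = 389/16, q_B = (255 − 831/4)/4 = 189/16.
Price P = 390 - 4·(831/16) = 729/4.
Umbra's profit: (729/4 - 119)·(253/16) - 491 = 509.1406.

509.14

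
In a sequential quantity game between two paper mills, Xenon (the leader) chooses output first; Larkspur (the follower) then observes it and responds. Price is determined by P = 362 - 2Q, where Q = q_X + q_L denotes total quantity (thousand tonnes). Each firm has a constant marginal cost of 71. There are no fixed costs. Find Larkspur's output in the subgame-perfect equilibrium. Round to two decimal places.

The follower Larkspur best-responds to any q_X: π_L = (362 - 2Q)q_L - 71q_L.
∂π_L/∂q_L = 291 - 2q_X - 4q_L = 0 gives the reaction function q_L = (291 - 2q_X)/4.
Xenon substitutes q_L(q_X) into its own profit: π_X = q_X(362 - 2q_X - (291 - 2q_X)/2) - 71q_X = (433/2 - q_X)q_X - 71q_X.
Maximising: ∂π_X/∂q_X = 291/2 - 2q_X = 0, giving q_X = 291/4.
Then q_L = (291 - 2·(291/4))/4 = 291/8.

36.38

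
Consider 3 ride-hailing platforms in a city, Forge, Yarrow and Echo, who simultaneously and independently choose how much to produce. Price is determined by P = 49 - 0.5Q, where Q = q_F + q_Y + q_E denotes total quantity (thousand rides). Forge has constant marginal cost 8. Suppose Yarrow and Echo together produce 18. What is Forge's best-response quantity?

With rivals' combined output fixed at 18, Forge's profit is π_F = (49 - (1/2)·18 - (1/2)q_F)q_F - (8q_F) = (40 - (1/2)q_F)q_F - (8q_F).
∂π_F/∂q_F = 32 - q_F = 0, so q_F = 32.

32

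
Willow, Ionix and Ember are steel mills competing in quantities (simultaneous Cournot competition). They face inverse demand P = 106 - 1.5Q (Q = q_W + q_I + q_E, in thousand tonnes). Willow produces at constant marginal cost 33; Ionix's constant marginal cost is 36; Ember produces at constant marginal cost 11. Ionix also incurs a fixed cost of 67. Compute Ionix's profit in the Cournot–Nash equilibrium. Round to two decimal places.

Willow's profit: π_W = (106 - 1.5Q)q_W - (33q_W). Setting ∂π_W/∂q_W = 0: 73 - 3q_W - (3/2)(q_I + q_E) = 0.
Ionix's first-order condition: 70 - 3q_I - (3/2)(q_W + q_E) = 0.
Ember's profit: π_E = (106 - 1.5Q)q_E - (11q_E). Setting ∂π_E/∂q_E = 0: 95 - 3q_E - (3/2)(q_W + q_I) = 0.
Adding the 3 conditions: 238 − 3Q − 3Q = 0, i.e. Q = 119/3.
Back-substituting: q_W = (73 − 119/2)/(3/2) = 9, q_I = (70 − 119/2)/(3/2) = 7, q_E = (95 − 119/2)/(3/2) = 71/3.
Price P = 106 - (3/2)·(119/3) = 93/2.
Ionix's profit: (93/2 - 36)·7 - 67 = 13/2.

6.50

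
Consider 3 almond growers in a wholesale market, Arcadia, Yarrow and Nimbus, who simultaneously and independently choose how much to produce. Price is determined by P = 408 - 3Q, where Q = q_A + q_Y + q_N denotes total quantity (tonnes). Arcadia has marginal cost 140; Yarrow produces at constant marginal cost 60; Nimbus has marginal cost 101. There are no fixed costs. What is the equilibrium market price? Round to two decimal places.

177.25

Arcadia's profit: π_A = (408 - 3Q)q_A - (140q_A). Setting ∂π_A/∂q_A = 0: 268 - 6q_A - 3(q_Y + q_N) = 0.
Yarrow's profit: π_Y = (408 - 3Q)q_Y - (60q_Y). Setting ∂π_Y/∂q_Y = 0: 348 - 6q_Y - 3(q_A + q_N) = 0.
Nimbus's profit: π_N = (408 - 3Q)q_N - (101q_N). Setting ∂π_N/∂q_N = 0: 307 - 6q_N - 3(q_A + q_Y) = 0.
Adding the 3 conditions: 923 − 6Q − 6Q = 0, i.e. Q = 923/12.
Back-substituting: q_A = (268 − 923/4)/3 = 149/12, q_Y = (348 − 923/4)/3 = 469/12, q_N = (307 − 923/4)/3 = 305/12.
Total output Q = 923/12, so price P = 408 - 3·(923/12) = 709/4.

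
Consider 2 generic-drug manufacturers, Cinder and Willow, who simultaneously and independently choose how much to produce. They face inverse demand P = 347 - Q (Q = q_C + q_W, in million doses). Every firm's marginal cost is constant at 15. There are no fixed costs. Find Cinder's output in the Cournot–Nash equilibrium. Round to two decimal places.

Each firm earns π_i = (347 - Q)q_i - 15q_i.
First-order condition (treating rivals' output as given): 332 - 2q_i - q_j = 0.
By symmetry each firm produces the same amount; substituting q_j = q_i yields q_i = 332/3.

110.67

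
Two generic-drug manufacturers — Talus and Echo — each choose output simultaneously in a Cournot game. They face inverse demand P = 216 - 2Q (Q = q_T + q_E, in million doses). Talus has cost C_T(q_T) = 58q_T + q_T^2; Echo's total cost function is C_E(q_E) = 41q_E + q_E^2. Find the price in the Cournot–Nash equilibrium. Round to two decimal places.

Talus's profit: π_T = (216 - 2Q)q_T - (58q_T + q_T²). Setting ∂π_T/∂q_T = 0: 158 - 6q_T - 2(q_E) = 0.
Echo's first-order condition: 175 - 6q_E - 2(q_T) = 0.
Rearranging gives the reaction functions q_T = (158 - 2q_E)/6 and q_E = (175 - 2q_T)/6.
Solving the pair: q_T = 299/16, q_E = 367/16.
Total output Q = 333/8, so price P = 216 - 2·(333/8) = 531/4.

132.75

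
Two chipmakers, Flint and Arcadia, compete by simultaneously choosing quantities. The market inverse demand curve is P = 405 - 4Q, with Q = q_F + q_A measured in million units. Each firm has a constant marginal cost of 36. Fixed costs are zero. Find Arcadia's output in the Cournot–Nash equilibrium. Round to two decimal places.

30.75

Each firm earns π_i = (405 - 4Q)q_i - 36q_i.
Setting ∂π_i/∂q_i = 0 with rivals' quantities fixed: 369 - 8q_i - 4q_j = 0.
By symmetry each firm produces the same amount; substituting q_j = q_i yields q_i = 369/12 = 123/4.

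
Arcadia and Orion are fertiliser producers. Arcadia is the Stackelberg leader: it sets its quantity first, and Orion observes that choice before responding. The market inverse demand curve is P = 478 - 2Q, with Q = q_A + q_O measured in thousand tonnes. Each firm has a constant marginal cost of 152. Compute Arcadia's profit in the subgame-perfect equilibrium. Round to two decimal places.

6642.25

Solve by backward induction. Given q_A, the follower Orion maximises π_O = (478 - 2q_A - 2q_O)q_O - 152q_O.
∂π_O/∂q_O = 326 - 2q_A - 4q_O = 0 gives the reaction function q_O = (326 - 2q_A)/4.
The leader anticipates this reaction. Substituting into P = 478 - 2Q gives P = 315 - q_A, so π_A = (315 - q_A)q_A - 152q_A.
The leader's first-order condition 163 - 2q_A = 0 yields q_A = 163/2.
Then q_O = (326 - 2·(163/2))/4 = 163/4.
Price P = 478 - 2·(489/4) = 467/2.
Arcadia's profit: (467/2 - 152)·(163/2) = 6642.2500.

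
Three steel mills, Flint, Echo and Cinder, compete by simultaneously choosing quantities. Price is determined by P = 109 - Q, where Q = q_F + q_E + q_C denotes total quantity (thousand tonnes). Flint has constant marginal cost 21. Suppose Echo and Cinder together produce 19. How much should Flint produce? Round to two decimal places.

With rivals' combined output fixed at 19, Flint's profit is π_F = (109 - 19 - q_F)q_F - (21q_F) = (90 - q_F)q_F - (21q_F).
∂π_F/∂q_F = 69 - 2q_F = 0, so q_F = 69/2.

34.50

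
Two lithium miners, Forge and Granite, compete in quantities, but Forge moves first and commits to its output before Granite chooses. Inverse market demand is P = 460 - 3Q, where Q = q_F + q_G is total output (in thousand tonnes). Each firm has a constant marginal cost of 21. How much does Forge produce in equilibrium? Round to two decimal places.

Solve by backward induction. Given q_F, the follower Granite maximises π_G = (460 - 3q_F - 3q_G)q_G - 21q_G.
Setting the follower's marginal profit to zero, 439 - 3q_F - 6q_G = 0, i.e. q_G = (439 - 3q_F)/6.
Forge substitutes q_G(q_F) into its own profit: π_F = q_F(460 - 3q_F - (439 - 3q_F)/2) - 21q_F = (481/2 - (3/2)q_F)q_F - 21q_F.
Leader FOC: 439/2 - 3q_F = 0, so q_F = 439/6.
Then q_G = (439 - 3·(439/6))/6 = 439/12.

73.17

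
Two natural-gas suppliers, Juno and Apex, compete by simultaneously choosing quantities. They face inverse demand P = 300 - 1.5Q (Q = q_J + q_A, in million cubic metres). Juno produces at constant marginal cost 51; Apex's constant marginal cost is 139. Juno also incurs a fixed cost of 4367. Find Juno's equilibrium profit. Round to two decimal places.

Juno's profit: π_J = (300 - 1.5Q)q_J - (51q_J). Setting ∂π_J/∂q_J = 0: 249 - 3q_J - (3/2)(q_A) = 0.
Apex's first-order condition: 161 - 3q_A - (3/2)(q_J) = 0.
Best responses: q_J = (249 - (3/2)q_A)/3, q_A = (161 - (3/2)q_J)/3.
Solving the pair: q_J = 674/9, q_A = 146/9.
Price P = 300 - (3/2)·(820/9) = 490/3.
Juno's profit: (490/3 - 51)·(674/9) - 4367 = 4045.5185.

4045.52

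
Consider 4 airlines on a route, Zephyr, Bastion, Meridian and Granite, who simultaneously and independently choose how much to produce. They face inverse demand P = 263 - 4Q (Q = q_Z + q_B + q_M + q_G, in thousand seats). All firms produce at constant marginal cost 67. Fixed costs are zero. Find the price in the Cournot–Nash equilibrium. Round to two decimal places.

106.20

A representative firm's profit is π_i = q_i(263 - 4Q) - 67q_i.
Setting ∂π_i/∂q_i = 0 with rivals' quantities fixed: 196 - 8q_i - 4·Σ_{j≠i} q_j = 0.
With identical firms every q_j equals q_i, so Σ_{j≠i} q_j = 3q_i and 196 = 20q_i, giving q_i = 49/5.
Total output Q = 196/5, so price P = 263 - 4·(196/5) = 531/5.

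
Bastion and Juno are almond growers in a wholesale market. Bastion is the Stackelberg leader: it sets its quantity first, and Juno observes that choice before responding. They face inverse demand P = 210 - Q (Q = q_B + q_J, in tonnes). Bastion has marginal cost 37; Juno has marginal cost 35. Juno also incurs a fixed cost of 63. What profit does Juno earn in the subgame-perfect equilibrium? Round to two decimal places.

Solve by backward induction. Given q_B, the follower Juno maximises π_J = (210 - q_B - q_J)q_J - 35q_J.
Setting the follower's marginal profit to zero, 175 - q_B - 2q_J = 0, i.e. q_J = (175 - q_B)/2.
Bastion substitutes q_J(q_B) into its own profit: π_B = q_B(210 - q_B - (175 - q_B)/2) - 37q_B = (245/2 - (1/2)q_B)q_B - 37q_B.
The leader's first-order condition 171/2 - q_B = 0 yields q_B = 171/2.
Then q_J = (175 - 171/2)/2 = 179/4.
Price P = 210 - 521/4 = 319/4.
Juno's profit: (319/4 - 35)·(179/4) - 63 = 1939.5625.

1939.56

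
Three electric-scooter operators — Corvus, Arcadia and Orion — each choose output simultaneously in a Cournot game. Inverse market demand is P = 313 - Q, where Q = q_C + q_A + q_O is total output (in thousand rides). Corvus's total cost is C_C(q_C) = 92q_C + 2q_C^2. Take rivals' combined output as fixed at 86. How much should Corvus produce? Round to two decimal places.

22.50

With rivals' combined output fixed at 86, Corvus's profit is π_C = (313 - 86 - q_C)q_C - (92q_C + 2q_C²) = (227 - q_C)q_C - (92q_C + 2q_C²).
∂π_C/∂q_C = 135 - 6q_C = 0, so q_C = 45/2.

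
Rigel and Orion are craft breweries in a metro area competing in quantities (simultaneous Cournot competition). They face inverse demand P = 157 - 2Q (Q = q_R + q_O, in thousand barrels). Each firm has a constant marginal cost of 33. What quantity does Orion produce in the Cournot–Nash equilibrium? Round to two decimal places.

Each firm earns π_i = (157 - 2Q)q_i - 33q_i.
First-order condition (treating rivals' output as given): 124 - 4q_i - 2q_j = 0.
With identical firms every q_j equals q_i, so q_j = q_i and 124 = 6q_i, giving q_i = 62/3.

20.67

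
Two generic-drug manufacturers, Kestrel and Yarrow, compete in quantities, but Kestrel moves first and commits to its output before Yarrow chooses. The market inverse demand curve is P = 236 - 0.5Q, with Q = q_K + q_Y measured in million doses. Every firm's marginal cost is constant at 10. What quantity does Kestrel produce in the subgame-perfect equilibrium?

226

The follower Yarrow best-responds to any q_K: π_Y = (236 - 0.5Q)q_Y - 10q_Y.
Setting the follower's marginal profit to zero, 226 - (1/2)q_K - q_Y = 0, i.e. q_Y = (226 - (1/2)q_K).
Kestrel substitutes q_Y(q_K) into its own profit: π_K = q_K(236 - (1/2)q_K - (226 - (1/2)q_K)/2) - 10q_K = (123 - (1/4)q_K)q_K - 10q_K.
Maximising: ∂π_K/∂q_K = 113 - (1/2)q_K = 0, giving q_K = 226.
Then q_Y = (226 - (1/2)·226) = 113.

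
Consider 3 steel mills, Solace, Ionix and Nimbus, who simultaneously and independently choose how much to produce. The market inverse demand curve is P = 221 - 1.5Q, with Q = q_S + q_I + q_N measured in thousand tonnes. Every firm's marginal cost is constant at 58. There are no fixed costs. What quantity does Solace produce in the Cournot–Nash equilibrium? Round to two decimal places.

27.17

A representative firm's profit is π_i = q_i(221 - 1.5Q) - 58q_i.
Setting ∂π_i/∂q_i = 0 with rivals' quantities fixed: 163 - 3q_i - (3/2)·Σ_{j≠i} q_j = 0.
By symmetry each firm produces the same amount; substituting Σ_{j≠i} q_j = 2q_i yields q_i = 163/6.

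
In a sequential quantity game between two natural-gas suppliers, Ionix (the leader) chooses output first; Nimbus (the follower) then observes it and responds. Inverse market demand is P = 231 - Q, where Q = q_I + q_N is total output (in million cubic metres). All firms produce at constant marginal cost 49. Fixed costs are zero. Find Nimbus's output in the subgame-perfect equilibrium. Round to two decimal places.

The follower Nimbus best-responds to any q_I: π_N = (231 - Q)q_N - 49q_N.
Follower FOC: 182 - q_I - 2q_N = 0, so q_N(q_I) = (182 - q_I)/2.
The leader anticipates this reaction. Substituting into P = 231 - Q gives P = 140 - (1/2)q_I, so π_I = (140 - (1/2)q_I)q_I - 49q_I.
Leader FOC: 91 - q_I = 0, so q_I = 91.
Then q_N = (182 - 91)/2 = 91/2.

45.50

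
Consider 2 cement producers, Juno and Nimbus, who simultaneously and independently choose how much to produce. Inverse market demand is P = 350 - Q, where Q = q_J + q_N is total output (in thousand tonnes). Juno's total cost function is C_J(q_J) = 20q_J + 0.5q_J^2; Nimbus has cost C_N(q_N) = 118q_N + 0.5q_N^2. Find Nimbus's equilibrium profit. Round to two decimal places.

3139.59

Juno's profit: π_J = (350 - Q)q_J - (20q_J + (1/2)q_J²). Setting ∂π_J/∂q_J = 0: 330 - 3q_J - (q_N) = 0.
Nimbus's profit: π_N = (350 - Q)q_N - (118q_N + (1/2)q_N²). Setting ∂π_N/∂q_N = 0: 232 - 3q_N - (q_J) = 0.
Rearranging gives the reaction functions q_J = (330 - q_N)/3 and q_N = (232 - q_J)/3.
Substituting one into the other gives q_J = 379/4 and q_N = 183/4.
Price P = 350 - 281/2 = 419/2.
Nimbus's profit: (419/2)·(183/4) - 118·(183/4) - (1/2)(183/4)² = 3139.5938.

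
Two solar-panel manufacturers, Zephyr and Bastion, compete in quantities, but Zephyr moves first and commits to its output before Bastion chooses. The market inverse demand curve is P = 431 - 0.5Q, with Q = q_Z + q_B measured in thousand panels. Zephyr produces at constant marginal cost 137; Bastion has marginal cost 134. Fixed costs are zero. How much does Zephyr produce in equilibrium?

The follower Bastion best-responds to any q_Z: π_B = (431 - 0.5Q)q_B - 134q_B.
Follower FOC: 297 - (1/2)q_Z - q_B = 0, so q_B(q_Z) = (297 - (1/2)q_Z).
Zephyr substitutes q_B(q_Z) into its own profit: π_Z = q_Z(431 - (1/2)q_Z - (297 - (1/2)q_Z)/2) - 137q_Z = (565/2 - (1/4)q_Z)q_Z - 137q_Z.
Leader FOC: 291/2 - (1/2)q_Z = 0, so q_Z = 291.
Then q_B = (297 - (1/2)·291) = 303/2.

291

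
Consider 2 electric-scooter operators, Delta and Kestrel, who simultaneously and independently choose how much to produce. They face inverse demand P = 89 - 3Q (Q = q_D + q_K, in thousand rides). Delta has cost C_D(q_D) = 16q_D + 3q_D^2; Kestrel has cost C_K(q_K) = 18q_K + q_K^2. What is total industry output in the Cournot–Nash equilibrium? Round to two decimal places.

Delta's profit: π_D = (89 - 3Q)q_D - (16q_D + 3q_D²). Setting ∂π_D/∂q_D = 0: 73 - 12q_D - 3(q_K) = 0.
Kestrel's profit: π_K = (89 - 3Q)q_K - (18q_K + q_K²). Setting ∂π_K/∂q_K = 0: 71 - 8q_K - 3(q_D) = 0.
Best responses: q_D = (73 - 3q_K)/12, q_K = (71 - 3q_D)/8.
Substituting one into the other gives q_D = 371/87 and q_K = 211/29.
Total output Q = 371/87 + 211/29 = 1004/87.

11.54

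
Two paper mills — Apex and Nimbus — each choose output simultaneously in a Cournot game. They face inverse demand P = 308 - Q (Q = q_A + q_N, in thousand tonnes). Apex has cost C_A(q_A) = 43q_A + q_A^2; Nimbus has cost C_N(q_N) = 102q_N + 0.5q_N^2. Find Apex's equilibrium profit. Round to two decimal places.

5734.23

Apex's profit: π_A = (308 - Q)q_A - (43q_A + q_A²). Setting ∂π_A/∂q_A = 0: 265 - 4q_A - (q_N) = 0.
Nimbus's profit: π_N = (308 - Q)q_N - (102q_N + (1/2)q_N²). Setting ∂π_N/∂q_N = 0: 206 - 3q_N - (q_A) = 0.
Best responses: q_A = (265 - q_N)/4, q_N = (206 - q_A)/3.
Substituting one into the other gives q_A = 589/11 and q_N = 559/11.
Price P = 308 - 1148/11 = 203.6364.
Apex's profit: 203.6364·(589/11) - 43·(589/11) - (589/11)² = 5734.2314.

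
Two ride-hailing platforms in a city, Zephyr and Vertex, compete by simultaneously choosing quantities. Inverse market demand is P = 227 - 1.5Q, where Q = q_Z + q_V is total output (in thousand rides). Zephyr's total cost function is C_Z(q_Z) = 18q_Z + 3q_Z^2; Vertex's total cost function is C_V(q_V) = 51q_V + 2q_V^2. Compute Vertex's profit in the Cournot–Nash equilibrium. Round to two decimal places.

Zephyr's profit: π_Z = (227 - 1.5Q)q_Z - (18q_Z + 3q_Z²). Setting ∂π_Z/∂q_Z = 0: 209 - 9q_Z - (3/2)(q_V) = 0.
Vertex's first-order condition: 176 - 7q_V - (3/2)(q_Z) = 0.
Rearranging gives the reaction functions q_Z = (209 - (3/2)q_V)/9 and q_V = (176 - (3/2)q_Z)/7.
Solving the pair: q_Z = 19.7366, q_V = 1694/81.
Price P = 227 - (3/2)·40.6502 = 166.0247.
Vertex's profit: 166.0247·(1694/81) - 51·(1694/81) - 2(1694/81)² = 1530.8224.

1530.82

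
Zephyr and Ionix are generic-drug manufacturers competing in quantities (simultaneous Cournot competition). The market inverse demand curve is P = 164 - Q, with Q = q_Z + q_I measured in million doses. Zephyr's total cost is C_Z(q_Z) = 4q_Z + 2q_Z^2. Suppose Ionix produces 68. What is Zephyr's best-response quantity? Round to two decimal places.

15.33

With the rival's output fixed at 68, Zephyr's profit is π_Z = (164 - 68 - q_Z)q_Z - (4q_Z + 2q_Z²) = (96 - q_Z)q_Z - (4q_Z + 2q_Z²).
∂π_Z/∂q_Z = 92 - 6q_Z = 0, so q_Z = 46/3.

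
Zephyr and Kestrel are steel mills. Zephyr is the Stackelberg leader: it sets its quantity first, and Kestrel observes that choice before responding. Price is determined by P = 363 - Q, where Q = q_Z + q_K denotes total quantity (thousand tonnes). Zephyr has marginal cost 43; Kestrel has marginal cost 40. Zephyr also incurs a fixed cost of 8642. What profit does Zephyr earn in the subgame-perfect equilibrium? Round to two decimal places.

The follower Kestrel best-responds to any q_Z: π_K = (363 - Q)q_K - 40q_K.
Setting the follower's marginal profit to zero, 323 - q_Z - 2q_K = 0, i.e. q_K = (323 - q_Z)/2.
The leader anticipates this reaction. Substituting into P = 363 - Q gives P = 403/2 - (1/2)q_Z, so π_Z = (403/2 - (1/2)q_Z)q_Z - 43q_Z.
Maximising: ∂π_Z/∂q_Z = 317/2 - q_Z = 0, giving q_Z = 317/2.
Then q_K = (323 - 317/2)/2 = 329/4.
Price P = 363 - 963/4 = 489/4.
Zephyr's profit: (489/4 - 43)·(317/2) - 8642 = 3919.1250.

3919.13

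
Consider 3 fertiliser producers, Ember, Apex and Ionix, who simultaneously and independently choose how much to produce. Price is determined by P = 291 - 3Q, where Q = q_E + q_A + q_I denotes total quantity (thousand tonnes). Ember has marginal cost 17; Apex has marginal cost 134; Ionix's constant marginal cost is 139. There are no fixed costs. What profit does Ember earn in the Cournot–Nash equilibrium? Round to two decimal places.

5482.69

Ember's profit: π_E = (291 - 3Q)q_E - (17q_E). Setting ∂π_E/∂q_E = 0: 274 - 6q_E - 3(q_A + q_I) = 0.
Apex's first-order condition: 157 - 6q_A - 3(q_E + q_I) = 0.
Ionix's profit: π_I = (291 - 3Q)q_I - (139q_I). Setting ∂π_I/∂q_I = 0: 152 - 6q_I - 3(q_E + q_A) = 0.
Adding the 3 first-order conditions: 583 − 12Q = 0, so Q = 583/12.
Back-substituting: q_E = (274 − 583/4)/3 = 171/4, q_A = (157 − 583/4)/3 = 15/4, q_I = (152 − 583/4)/3 = 25/12.
Price P = 291 - 3·(583/12) = 581/4.
Ember's profit: (581/4 - 17)·(171/4) = 5482.6875.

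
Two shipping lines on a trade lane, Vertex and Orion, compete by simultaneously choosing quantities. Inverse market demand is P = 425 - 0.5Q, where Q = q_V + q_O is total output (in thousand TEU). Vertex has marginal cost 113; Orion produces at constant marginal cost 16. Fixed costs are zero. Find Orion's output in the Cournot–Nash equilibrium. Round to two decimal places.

Vertex's profit: π_V = (425 - 0.5Q)q_V - (113q_V). Setting ∂π_V/∂q_V = 0: 312 - q_V - (1/2)(q_O) = 0.
Orion's profit: π_O = (425 - 0.5Q)q_O - (16q_O). Setting ∂π_O/∂q_O = 0: 409 - q_O - (1/2)(q_V) = 0.
So q_V = (312 - (1/2)q_O) and q_O = (409 - (1/2)q_V).
Substituting one into the other gives q_V = 430/3 and q_O = 1012/3.

337.33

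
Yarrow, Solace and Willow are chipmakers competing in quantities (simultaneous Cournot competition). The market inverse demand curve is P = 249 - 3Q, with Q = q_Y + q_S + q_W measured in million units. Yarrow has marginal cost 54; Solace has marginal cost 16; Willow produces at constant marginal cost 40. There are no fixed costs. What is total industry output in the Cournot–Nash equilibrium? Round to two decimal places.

Yarrow's profit: π_Y = (249 - 3Q)q_Y - (54q_Y). Setting ∂π_Y/∂q_Y = 0: 195 - 6q_Y - 3(q_S + q_W) = 0.
Solace's first-order condition: 233 - 6q_S - 3(q_Y + q_W) = 0.
Willow's first-order condition: 209 - 6q_W - 3(q_Y + q_S) = 0.
Adding the 3 conditions: 637 − 6Q − 6Q = 0, i.e. Q = 637/12.
Back-substituting: q_Y = (195 − 637/4)/3 = 143/12, q_S = (233 − 637/4)/3 = 295/12, q_W = (209 − 637/4)/3 = 199/12.
Total output Q = 143/12 + 295/12 + 199/12 = 637/12.

53.08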